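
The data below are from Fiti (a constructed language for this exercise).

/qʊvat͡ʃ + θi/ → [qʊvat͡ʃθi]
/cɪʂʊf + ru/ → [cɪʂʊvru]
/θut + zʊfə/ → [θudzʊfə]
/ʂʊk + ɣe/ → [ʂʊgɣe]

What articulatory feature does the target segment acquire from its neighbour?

voicing

Comparing underlying and surface forms, /f/ → [v] is the alternation; the neighbouring /r/ is constant.
The change voiceless → voiced matches the voicing of the following /r/, identifying this as voicing assimilation.
The other alternating forms pattern the same way: /t/ → [d] before /z/ (voiceless → voiced, matching voiced); /k/ → [g] before /ɣ/ (voiceless → voiced, matching voiced) — only voicing changes, and always toward the following segment.
No alternation appears in [qʊvat͡ʃθi]: there the adjacent consonants already agree in voicing (/t͡ʃ/ and /θ/ are both voiceless), so this form is consistent with the same rule.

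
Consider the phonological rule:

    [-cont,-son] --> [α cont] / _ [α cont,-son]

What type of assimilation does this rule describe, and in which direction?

regressive manner assimilation

The shared variable α links the value of [cont] on the target to that of the neighbouring obstruent. [cont] distinguishes stops from fricatives — a manner-of-articulation feature — so this is manner assimilation.
The conditioning segment sits to the right of the focus bar, meaning the trigger follows the segment that changes — regressive assimilation.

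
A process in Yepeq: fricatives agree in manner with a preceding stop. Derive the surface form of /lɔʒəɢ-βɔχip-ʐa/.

The rule targets /β/ (voiced bilabial fricative), which sits after the trigger /ɢ/ (stop).
The voiced bilabial stop is [b], so /β/ → [b].
At the second juncture, /ʐ/ likewise becomes [ɖ] adjacent to /p/.

[lɔʒəɢbɔχipɖa]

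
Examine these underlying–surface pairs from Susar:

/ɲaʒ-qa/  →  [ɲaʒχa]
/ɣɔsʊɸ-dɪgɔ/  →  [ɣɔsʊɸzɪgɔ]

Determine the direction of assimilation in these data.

progressive

Comparing underlying and surface forms, /q/ → [χ] is the alternation; the neighbouring /ʒ/ is constant.
The change stop → fricative matches the manner of the preceding /ʒ/, identifying this as manner assimilation.
Checking the remaining alternation: /d/ → [z] after /ɸ/ (stop → fricative, matching a fricative) — only manner changes, and always toward the preceding segment.
The trigger is the preceding segment, so the direction is progressive (perseverative).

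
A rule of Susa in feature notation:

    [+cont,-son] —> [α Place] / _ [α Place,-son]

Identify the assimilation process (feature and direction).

The rule copies the place features (abbreviated [Place]) from the environment onto the target, so the assimilating feature is place.
The conditioning segment sits to the right of the focus bar, meaning the trigger follows the segment that changes — regressive assimilation.

regressive place assimilation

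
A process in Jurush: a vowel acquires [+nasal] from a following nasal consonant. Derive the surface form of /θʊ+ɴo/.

The vowel /ʊ/ is adjacent to the following nasal /ɴ/, so it acquires [+nasal] and surfaces as [ʊ̃].

[θʊ̃ɴo]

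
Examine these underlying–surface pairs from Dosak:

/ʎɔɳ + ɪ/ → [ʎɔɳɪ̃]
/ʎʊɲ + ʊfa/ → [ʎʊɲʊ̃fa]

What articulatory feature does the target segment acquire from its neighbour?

nasality

The vowel /ɪ/ surfaces as nasalised [ɪ̃] next to the preceding nasal /ɳ/ — it has acquired the [+nasal] feature of its neighbour.
The other form shows the same pattern: /ʊ/ → [ʊ̃] after /ɲ/ — each time a vowel is nasalised next to a preceding nasal.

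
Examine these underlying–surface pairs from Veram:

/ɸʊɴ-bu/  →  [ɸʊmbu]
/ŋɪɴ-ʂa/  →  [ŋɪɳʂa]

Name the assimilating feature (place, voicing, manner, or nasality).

The segment that alternates is /ɴ/, which surfaces as [m] when adjacent to /b/.
The change uvular → bilabial matches the place of the following /b/, identifying this as place assimilation.
The same holds elsewhere in the data: /ɴ/ → [ɳ] before /ʂ/ (uvular → retroflex, matching retroflex) — only place changes, and always toward the following segment.

place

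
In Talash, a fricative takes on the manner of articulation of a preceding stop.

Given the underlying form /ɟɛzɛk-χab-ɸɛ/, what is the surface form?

[ɟɛzɛkqabpɛ]

/χ/ is a voiceless uvular fricative. The preceding trigger /k/ is a stop, so /χ/ must become a stop as well.
Changing only its manner to stop gives [q] — the voiceless uvular stop.
At the second juncture, /ɸ/ likewise becomes [p] adjacent to /b/.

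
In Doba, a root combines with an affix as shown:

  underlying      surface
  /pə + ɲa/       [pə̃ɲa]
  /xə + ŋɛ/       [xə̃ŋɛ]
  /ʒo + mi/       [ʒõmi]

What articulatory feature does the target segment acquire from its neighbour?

nasality

The vowel /ə/ surfaces as nasalised [ə̃] next to the following nasal /ɲ/ — it has acquired the [+nasal] feature of its neighbour.
The other forms show the same pattern: /ə/ → [ə̃] before /ŋ/; /o/ → [õ] before /m/ — each time a vowel is nasalised next to a following nasal.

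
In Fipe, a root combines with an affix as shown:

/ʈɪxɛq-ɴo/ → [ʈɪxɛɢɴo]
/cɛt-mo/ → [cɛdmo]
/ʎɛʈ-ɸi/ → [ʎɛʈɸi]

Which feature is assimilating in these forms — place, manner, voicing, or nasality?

voicing

The segment that alternates is /q/, which surfaces as [ɢ] when adjacent to /ɴ/.
The change voiceless → voiced matches the voicing of the following /ɴ/, identifying this as voicing assimilation.
The same holds elsewhere in the data: /t/ → [d] before /m/ (voiceless → voiced, matching voiced) — only voicing changes, and always toward the following segment.
No alternation appears in [ʎɛʈɸi]: there the adjacent consonants already agree in voicing (/ʈ/ and /ɸ/ are both voiceless), so this form is consistent with the same rule.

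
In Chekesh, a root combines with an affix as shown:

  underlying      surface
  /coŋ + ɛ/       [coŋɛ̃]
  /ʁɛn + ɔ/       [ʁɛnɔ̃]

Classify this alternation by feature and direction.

The vowel /ɛ/ surfaces as nasalised [ɛ̃] next to the preceding nasal /ŋ/ — it has acquired the [+nasal] feature of its neighbour.
Likewise in the remaining data: /ɔ/ → [ɔ̃] after /n/ — each time a vowel is nasalised next to a preceding nasal.
Because the conditioning nasal is to the left of the vowel that changes, the process is progressive (perseverative).

progressive nasality assimilation (vowel nasalisation)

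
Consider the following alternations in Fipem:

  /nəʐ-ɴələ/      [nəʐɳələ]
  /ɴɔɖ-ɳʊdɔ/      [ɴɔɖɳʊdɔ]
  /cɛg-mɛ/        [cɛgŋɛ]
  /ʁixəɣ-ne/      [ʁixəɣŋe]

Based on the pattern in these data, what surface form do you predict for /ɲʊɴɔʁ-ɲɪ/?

The data show progressive place assimilation: /ɴ/ → [ɳ] after /ʐ/; /m/ → [ŋ] after /g/; /n/ → [ŋ] after /ɣ/. In each pair only place changes, matching the preceding consonant, while manner and voice stay constant.
Nothing changes in [ɴɔɖɳʊdɔ]: there the adjacent consonants already agree in place (/ɳ/ and /ɖ/ are both retroflex), so this form is consistent with the same rule.
The rule targets /ɲ/ (voiced palatal nasal), which sits after the trigger /ʁ/ (uvular).
The voiced uvular nasal is [ɴ], so /ɲ/ → [ɴ].

[ɲʊɴɔʁɴɪ]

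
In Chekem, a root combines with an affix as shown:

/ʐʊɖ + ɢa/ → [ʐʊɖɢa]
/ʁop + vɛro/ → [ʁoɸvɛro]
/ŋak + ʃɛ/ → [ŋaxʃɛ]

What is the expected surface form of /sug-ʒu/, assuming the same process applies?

[suɣʒu]

The data show regressive manner assimilation: /p/ → [ɸ] before /v/; /k/ → [x] before /ʃ/. In each pair only manner changes, matching the following consonant, while place and voice stay constant.
No alternation appears in [ʐʊɖɢa]: there the adjacent consonants already agree in manner (/ɖ/ and /ɢ/ are both stops), so this form is consistent with the same rule.
The rule targets /g/ (voiced velar stop), which sits before the trigger /ʒ/ (fricative).
A voiced velar fricative is [ɣ], so the surface segment is [ɣ].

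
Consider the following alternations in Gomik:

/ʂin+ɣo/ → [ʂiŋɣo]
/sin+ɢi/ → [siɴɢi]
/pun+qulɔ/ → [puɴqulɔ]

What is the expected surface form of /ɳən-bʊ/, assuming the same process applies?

[ɳəmbʊ]

The data show regressive place assimilation: /n/ → [ŋ] before /ɣ/; /n/ → [ɴ] before /ɢ/; /n/ → [ɴ] before /q/. In each pair only place changes, matching the following consonant, while manner and voice stay constant.
/n/ is a voiced alveolar nasal. The following trigger /b/ is bilabial, so /n/ must become bilabial as well.
The voiced bilabial nasal is [m], so /n/ → [m].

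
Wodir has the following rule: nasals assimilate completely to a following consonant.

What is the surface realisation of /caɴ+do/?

/ɴ/ is the segment targeted by the rule; it sits immediately before /d/, so it assimilates completely and surfaces as [d].

[caddo]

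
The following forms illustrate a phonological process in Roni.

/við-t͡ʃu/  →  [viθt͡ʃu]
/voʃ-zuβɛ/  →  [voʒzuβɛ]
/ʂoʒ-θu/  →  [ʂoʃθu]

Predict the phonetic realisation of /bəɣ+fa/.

The data show regressive voicing assimilation: /ð/ → [θ] before /t͡ʃ/; /ʃ/ → [ʒ] before /z/; /ʒ/ → [ʃ] before /θ/. In each pair only voicing changes, matching the following consonant, while place and manner stay constant.
/ɣ/ is a voiced velar fricative. The following trigger /f/ is voiceless, so /ɣ/ must become voiceless as well.
The voiceless velar fricative is [x], so /ɣ/ → [x].

[bəxfa]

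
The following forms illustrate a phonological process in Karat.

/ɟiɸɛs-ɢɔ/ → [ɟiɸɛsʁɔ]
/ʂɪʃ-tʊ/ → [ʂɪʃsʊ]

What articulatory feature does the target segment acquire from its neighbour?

Comparing underlying and surface forms, /ɢ/ → [ʁ] is the alternation; the neighbouring /s/ is constant.
/ɢ/ is a stop while /s/ is a fricative; the output [ʁ] is a fricative, matching the trigger — so the feature that spreads is manner.
The same holds elsewhere in the data: /t/ → [s] after /ʃ/ (stop → fricative, matching a fricative) — only manner changes, and always toward the preceding segment.

manner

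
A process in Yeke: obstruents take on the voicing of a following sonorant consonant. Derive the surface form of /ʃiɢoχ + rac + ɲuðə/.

[ʃiɢoʁraɟɲuðə]

/χ/ is a voiceless uvular fricative. The following trigger /r/ is voiced, so /χ/ must become voiced as well.
Changing only its voicing to voiced gives [ʁ] — the voiced uvular fricative.
At the second juncture, /c/ likewise becomes [ɟ] adjacent to /ɲ/.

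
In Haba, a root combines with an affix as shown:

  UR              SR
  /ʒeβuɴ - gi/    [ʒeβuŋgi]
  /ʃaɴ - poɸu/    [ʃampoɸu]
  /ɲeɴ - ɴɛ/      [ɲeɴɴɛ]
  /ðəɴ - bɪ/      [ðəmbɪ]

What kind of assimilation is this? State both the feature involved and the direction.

regressive place assimilation

Underlying /ɴ/ is realised as [ŋ] next to /g/; /g/ itself does not change.
The change uvular → velar matches the place of the following /g/, identifying this as place assimilation.
Manner and voice are unchanged, so the assimilation is partial, not total.
The same holds elsewhere in the data: /ɴ/ → [m] before /p/ (uvular → bilabial, matching bilabial); /ɴ/ → [m] before /b/ (uvular → bilabial, matching bilabial) — only place changes, and always toward the following segment.
Nothing changes in [ɲeɴɴɛ]: there the adjacent consonants already agree in place (/ɴ/ and /ɴ/ are both uvular), so this form is consistent with the same rule.
The trigger is the following segment, so the direction is regressive (anticipatory).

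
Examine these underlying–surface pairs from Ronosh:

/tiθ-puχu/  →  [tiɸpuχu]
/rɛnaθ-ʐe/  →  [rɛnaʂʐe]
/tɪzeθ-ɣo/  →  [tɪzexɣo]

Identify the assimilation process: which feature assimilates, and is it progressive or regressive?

Comparing underlying and surface forms, /θ/ → [ɸ] is the alternation; the neighbouring /p/ is constant.
/θ/ is dental while /p/ is bilabial; the output [ɸ] is bilabial, matching the trigger — so the feature that spreads is place.
Manner and voice are unchanged, so the assimilation is partial, not total.
The other alternating forms pattern the same way: /θ/ → [ʂ] before /ʐ/ (dental → retroflex, matching retroflex); /θ/ → [x] before /ɣ/ (dental → velar, matching velar) — only place changes, and always toward the following segment.
Since the segment that changes precedes the conditioning segment, the assimilation is regressive.

regressive place assimilation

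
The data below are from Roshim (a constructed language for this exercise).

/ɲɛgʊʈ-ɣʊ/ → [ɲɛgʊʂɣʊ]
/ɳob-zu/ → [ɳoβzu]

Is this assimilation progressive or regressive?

regressive

The segment that alternates is /ʈ/, which surfaces as [ʂ] when adjacent to /ɣ/.
The change stop → fricative matches the manner of the following /ɣ/, identifying this as manner assimilation.
Checking the remaining alternation: /b/ → [β] before /z/ (stop → fricative, matching a fricative) — only manner changes, and always toward the following segment.
The trigger is the following segment, so the direction is regressive (anticipatory).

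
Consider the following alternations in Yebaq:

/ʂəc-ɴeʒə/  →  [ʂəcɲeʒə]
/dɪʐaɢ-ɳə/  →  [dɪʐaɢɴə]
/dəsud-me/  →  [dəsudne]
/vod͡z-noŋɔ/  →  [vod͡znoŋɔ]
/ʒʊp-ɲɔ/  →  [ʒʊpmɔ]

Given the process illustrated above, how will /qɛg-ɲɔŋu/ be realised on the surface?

[qɛgŋɔŋu]

The data show progressive place assimilation: /ɴ/ → [ɲ] after /c/; /ɳ/ → [ɴ] after /ɢ/; /m/ → [n] after /d/; /ɲ/ → [m] after /p/. In each pair only place changes, matching the preceding consonant, while manner and voice stay constant.
Nothing changes in [vod͡znoŋɔ]: there the adjacent consonants already agree in place (/n/ and /d͡z/ are both alveolar), so this form is consistent with the same rule.
The rule targets /ɲ/ (voiced palatal nasal), which sits after the trigger /g/ (velar).
A voiced velar nasal is [ŋ], so the surface segment is [ŋ].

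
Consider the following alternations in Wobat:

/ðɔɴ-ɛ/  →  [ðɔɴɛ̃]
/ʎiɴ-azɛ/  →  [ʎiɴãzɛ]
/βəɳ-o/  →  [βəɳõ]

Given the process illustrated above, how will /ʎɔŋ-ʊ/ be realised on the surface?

The data show progressive nasality assimilation (vowel nasalisation): /ɛ/ → [ɛ̃] after /ɴ/; /a/ → [ã] after /ɴ/; /o/ → [õ] after /ɳ/ — a vowel is nasalised by an immediately preceding nasal consonant.
The vowel /ʊ/ is adjacent to the preceding nasal /ŋ/, so it acquires [+nasal] and surfaces as [ʊ̃].

[ʎɔŋʊ̃]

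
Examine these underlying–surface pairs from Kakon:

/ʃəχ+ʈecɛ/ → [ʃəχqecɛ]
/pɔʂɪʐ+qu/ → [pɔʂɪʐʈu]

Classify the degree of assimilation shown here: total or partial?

Underlying /ʈ/ is realised as [q] next to /χ/; /χ/ itself does not change.
The change retroflex → uvular matches the place of the preceding /χ/, identifying this as place assimilation.
Manner and voice are unchanged, so the assimilation is partial, not total.
The other alternating form patterns the same way: /q/ → [ʈ] after /ʐ/ (uvular → retroflex, matching retroflex) — only place changes, and always toward the preceding segment.

partial assimilation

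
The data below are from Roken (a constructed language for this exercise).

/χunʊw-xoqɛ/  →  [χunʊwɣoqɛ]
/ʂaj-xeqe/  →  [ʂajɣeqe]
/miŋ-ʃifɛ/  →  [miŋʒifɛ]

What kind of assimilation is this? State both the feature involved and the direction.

progressive voicing assimilation

Comparing underlying and surface forms, /x/ → [ɣ] is the alternation; the neighbouring /w/ is constant.
The change voiceless → voiced matches the voicing of the preceding /w/, identifying this as voicing assimilation.
Place and manner are unchanged, so the assimilation is partial, not total.
The other alternating forms pattern the same way: /x/ → [ɣ] after /j/ (voiceless → voiced, matching voiced); /ʃ/ → [ʒ] after /ŋ/ (voiceless → voiced, matching voiced) — only voicing changes, and always toward the preceding segment.
Since the segment that changes follows the conditioning segment, the assimilation is progressive.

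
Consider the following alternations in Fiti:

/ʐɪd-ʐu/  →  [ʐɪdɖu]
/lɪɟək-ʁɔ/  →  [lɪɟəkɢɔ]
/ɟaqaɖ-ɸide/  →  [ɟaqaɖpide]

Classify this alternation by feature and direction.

Comparing underlying and surface forms, /ʐ/ → [ɖ] is the alternation; the neighbouring /d/ is constant.
/ʐ/ is a fricative while /d/ is a stop; the output [ɖ] is a stop, matching the trigger — so the feature that spreads is manner.
Place and voice are unchanged, so the assimilation is partial, not total.
The other alternating forms pattern the same way: /ʁ/ → [ɢ] after /k/ (fricative → stop, matching a stop); /ɸ/ → [p] after /ɖ/ (fricative → stop, matching a stop) — only manner changes, and always toward the preceding segment.
Since the segment that changes follows the conditioning segment, the assimilation is progressive.

progressive manner assimilation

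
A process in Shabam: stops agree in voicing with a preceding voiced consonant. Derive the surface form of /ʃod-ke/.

The rule targets /k/ (voiceless velar stop), which sits after the trigger /d/ (voiced).
A voiced velar stop is [g], so the surface segment is [g].

[ʃodge]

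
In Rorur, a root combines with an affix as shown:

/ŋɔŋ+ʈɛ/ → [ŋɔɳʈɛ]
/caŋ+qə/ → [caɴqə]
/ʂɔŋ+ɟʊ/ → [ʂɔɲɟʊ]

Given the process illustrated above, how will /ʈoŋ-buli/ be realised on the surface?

The data show regressive place assimilation: /ŋ/ → [ɳ] before /ʈ/; /ŋ/ → [ɴ] before /q/; /ŋ/ → [ɲ] before /ɟ/. In each pair only place changes, matching the following consonant, while manner and voice stay constant.
The rule targets /ŋ/ (voiced velar nasal), which sits before the trigger /b/ (bilabial).
The voiced bilabial nasal is [m], so /ŋ/ → [m].

[ʈombuli]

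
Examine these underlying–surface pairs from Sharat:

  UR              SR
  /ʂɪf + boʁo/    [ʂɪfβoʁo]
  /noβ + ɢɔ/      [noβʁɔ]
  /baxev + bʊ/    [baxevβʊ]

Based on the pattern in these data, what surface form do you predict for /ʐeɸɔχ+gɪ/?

[ʐeɸɔχɣɪ]

The data show progressive manner assimilation: /b/ → [β] after /f/; /ɢ/ → [ʁ] after /β/; /b/ → [β] after /v/. In each pair only manner changes, matching the preceding consonant, while place and voice stay constant.
/g/ is a voiced velar stop. The preceding trigger /χ/ is a fricative, so /g/ must become a fricative as well.
The voiced velar fricative is [ɣ], so /g/ → [ɣ].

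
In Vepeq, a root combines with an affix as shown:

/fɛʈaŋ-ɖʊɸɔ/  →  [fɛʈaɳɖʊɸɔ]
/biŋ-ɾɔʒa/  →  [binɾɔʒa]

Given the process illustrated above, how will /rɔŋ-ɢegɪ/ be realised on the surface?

The data show regressive place assimilation: /ŋ/ → [ɳ] before /ɖ/; /ŋ/ → [n] before /ɾ/. In each pair only place changes, matching the following consonant, while manner and voice stay constant.
The rule targets /ŋ/ (voiced velar nasal), which sits before the trigger /ɢ/ (uvular).
A voiced uvular nasal is [ɴ], so the surface segment is [ɴ].

[rɔɴɢegɪ]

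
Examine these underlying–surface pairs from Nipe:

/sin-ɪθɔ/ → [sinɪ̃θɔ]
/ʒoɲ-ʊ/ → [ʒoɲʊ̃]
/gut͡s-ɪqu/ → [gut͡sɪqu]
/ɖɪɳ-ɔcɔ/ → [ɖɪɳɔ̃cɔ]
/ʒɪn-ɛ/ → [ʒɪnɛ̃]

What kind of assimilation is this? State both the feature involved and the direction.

progressive nasality assimilation (vowel nasalisation)

The vowel /ɪ/ surfaces as nasalised [ɪ̃] next to the preceding nasal /n/ — it has acquired the [+nasal] feature of its neighbour.
Likewise in the remaining data: /ʊ/ → [ʊ̃] after /ɲ/; /ɔ/ → [ɔ̃] after /ɳ/; /ɛ/ → [ɛ̃] after /n/ — each time a vowel is nasalised next to a preceding nasal.
No change occurs in [gut͡sɪqu] because the vowel at the boundary is adjacent to an oral consonant, not a nasal (/ɪ/ next to /t͡s/).
Because the conditioning nasal is to the left of the vowel that changes, the process is progressive (perseverative).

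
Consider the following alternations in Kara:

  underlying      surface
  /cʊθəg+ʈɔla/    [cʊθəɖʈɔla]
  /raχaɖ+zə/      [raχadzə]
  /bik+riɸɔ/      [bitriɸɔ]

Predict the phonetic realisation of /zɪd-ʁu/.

The data show regressive place assimilation: /g/ → [ɖ] before /ʈ/; /ɖ/ → [d] before /z/; /k/ → [t] before /r/. In each pair only place changes, matching the following consonant, while manner and voice stay constant.
/d/ is a voiced alveolar stop. The following trigger /ʁ/ is uvular, so /d/ must become uvular as well.
A voiced uvular stop is [ɢ], so the surface segment is [ɢ].

[zɪɢʁu]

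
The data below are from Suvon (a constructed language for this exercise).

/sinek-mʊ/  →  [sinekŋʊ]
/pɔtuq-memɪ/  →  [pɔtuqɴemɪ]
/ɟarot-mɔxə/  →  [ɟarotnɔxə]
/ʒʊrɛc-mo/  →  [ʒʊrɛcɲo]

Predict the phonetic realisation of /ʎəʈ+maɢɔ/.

[ʎəʈɳaɢɔ]

The data show progressive place assimilation: /m/ → [ŋ] after /k/; /m/ → [ɴ] after /q/; /m/ → [n] after /t/; /m/ → [ɲ] after /c/. In each pair only place changes, matching the preceding consonant, while manner and voice stay constant.
/m/ is a voiced bilabial nasal. The preceding trigger /ʈ/ is retroflex, so /m/ must become retroflex as well.
A voiced retroflex nasal is [ɳ], so the surface segment is [ɳ].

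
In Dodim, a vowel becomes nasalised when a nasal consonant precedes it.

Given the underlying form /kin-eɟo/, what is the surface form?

/e/ sits next to the nasal /n/ and is therefore nasalised to [ẽ].

[kinẽɟo]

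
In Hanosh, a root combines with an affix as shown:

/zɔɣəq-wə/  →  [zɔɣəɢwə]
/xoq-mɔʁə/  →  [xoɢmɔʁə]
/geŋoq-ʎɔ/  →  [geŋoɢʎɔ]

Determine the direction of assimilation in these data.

Comparing underlying and surface forms, /q/ → [ɢ] is the alternation; the neighbouring /w/ is constant.
The change voiceless → voiced matches the voicing of the following /w/, identifying this as voicing assimilation.
The other alternating forms pattern the same way: /q/ → [ɢ] before /m/ (voiceless → voiced, matching voiced); /q/ → [ɢ] before /ʎ/ (voiceless → voiced, matching voiced) — only voicing changes, and always toward the following segment.
Since the segment that changes precedes the conditioning segment, the assimilation is regressive.

regressive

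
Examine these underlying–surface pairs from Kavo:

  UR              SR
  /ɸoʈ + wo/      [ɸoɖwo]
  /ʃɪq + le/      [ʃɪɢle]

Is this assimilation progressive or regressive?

Underlying /ʈ/ is realised as [ɖ] next to /w/; /w/ itself does not change.
The change voiceless → voiced matches the voicing of the following /w/, identifying this as voicing assimilation.
Checking the remaining alternation: /q/ → [ɢ] before /l/ (voiceless → voiced, matching voiced) — only voicing changes, and always toward the following segment.
Since the segment that changes precedes the conditioning segment, the assimilation is regressive.

regressive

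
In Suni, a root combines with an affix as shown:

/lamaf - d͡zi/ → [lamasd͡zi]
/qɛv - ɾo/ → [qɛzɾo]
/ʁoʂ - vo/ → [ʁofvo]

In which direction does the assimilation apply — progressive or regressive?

regressive

Underlying /f/ is realised as [s] next to /d͡z/; /d͡z/ itself does not change.
The change labiodental → alveolar matches the place of the following /d͡z/, identifying this as place assimilation.
The same holds elsewhere in the data: /v/ → [z] before /ɾ/ (labiodental → alveolar, matching alveolar); /ʂ/ → [f] before /v/ (retroflex → labiodental, matching labiodental) — only place changes, and always toward the following segment.
Since the segment that changes precedes the conditioning segment, the assimilation is regressive.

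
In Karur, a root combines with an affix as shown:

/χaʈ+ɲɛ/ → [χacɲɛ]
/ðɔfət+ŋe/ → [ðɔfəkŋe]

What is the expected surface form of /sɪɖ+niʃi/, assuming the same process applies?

The data show regressive place assimilation: /ʈ/ → [c] before /ɲ/; /t/ → [k] before /ŋ/. In each pair only place changes, matching the following consonant, while manner and voice stay constant.
/ɖ/ is a voiced retroflex stop. The following trigger /n/ is alveolar, so /ɖ/ must become alveolar as well.
A voiced alveolar stop is [d], so the surface segment is [d].

[sɪdniʃi]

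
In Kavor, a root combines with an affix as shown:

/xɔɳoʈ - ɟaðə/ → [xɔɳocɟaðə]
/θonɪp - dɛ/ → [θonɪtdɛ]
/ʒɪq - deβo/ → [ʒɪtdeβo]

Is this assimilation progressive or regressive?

Comparing underlying and surface forms, /ʈ/ → [c] is the alternation; the neighbouring /ɟ/ is constant.
/ʈ/ is retroflex while /ɟ/ is palatal; the output [c] is palatal, matching the trigger — so the feature that spreads is place.
The other alternating forms pattern the same way: /p/ → [t] before /d/ (bilabial → alveolar, matching alveolar); /q/ → [t] before /d/ (uvular → alveolar, matching alveolar) — only place changes, and always toward the following segment.
Since the segment that changes precedes the conditioning segment, the assimilation is regressive.

regressive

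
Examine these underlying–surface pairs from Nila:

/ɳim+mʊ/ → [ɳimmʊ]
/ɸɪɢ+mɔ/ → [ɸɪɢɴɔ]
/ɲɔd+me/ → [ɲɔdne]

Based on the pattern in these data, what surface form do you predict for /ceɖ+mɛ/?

The data show progressive place assimilation: /m/ → [ɴ] after /ɢ/; /m/ → [n] after /d/. In each pair only place changes, matching the preceding consonant, while manner and voice stay constant.
No alternation appears in [ɳimmʊ]: there the adjacent consonants already agree in place (/m/ and /m/ are both bilabial), so this form is consistent with the same rule.
The rule targets /m/ (voiced bilabial nasal), which sits after the trigger /ɖ/ (retroflex).
Changing only its place to retroflex gives [ɳ] — the voiced retroflex nasal.

[ceɖɳɛ]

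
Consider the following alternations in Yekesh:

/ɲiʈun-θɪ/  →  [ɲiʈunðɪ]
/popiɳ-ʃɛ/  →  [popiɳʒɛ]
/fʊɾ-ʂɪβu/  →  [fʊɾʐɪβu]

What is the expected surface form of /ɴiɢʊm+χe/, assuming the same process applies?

The data show progressive voicing assimilation: /θ/ → [ð] after /n/; /ʃ/ → [ʒ] after /ɳ/; /ʂ/ → [ʐ] after /ɾ/. In each pair only voicing changes, matching the preceding consonant, while place and manner stay constant.
/χ/ is a voiceless uvular fricative. The preceding trigger /m/ is voiced, so /χ/ must become voiced as well.
Changing only its voicing to voiced gives [ʁ] — the voiced uvular fricative.

[ɴiɢʊmʁe]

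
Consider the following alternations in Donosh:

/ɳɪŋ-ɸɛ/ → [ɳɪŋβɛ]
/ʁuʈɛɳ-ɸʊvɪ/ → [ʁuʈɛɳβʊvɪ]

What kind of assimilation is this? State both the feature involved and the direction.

progressive voicing assimilation

Underlying /ɸ/ is realised as [β] next to /ŋ/; /ŋ/ itself does not change.
The change voiceless → voiced matches the voicing of the preceding /ŋ/, identifying this as voicing assimilation.
Place and manner are unchanged, so the assimilation is partial, not total.
The other alternating form patterns the same way: /ɸ/ → [β] after /ɳ/ (voiceless → voiced, matching voiced) — only voicing changes, and always toward the preceding segment.
The trigger is the preceding segment, so the direction is progressive (perseverative).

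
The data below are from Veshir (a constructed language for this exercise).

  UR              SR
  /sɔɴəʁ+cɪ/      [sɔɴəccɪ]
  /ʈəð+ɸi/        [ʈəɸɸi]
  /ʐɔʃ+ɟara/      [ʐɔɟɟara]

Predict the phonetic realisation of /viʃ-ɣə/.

[viɣɣə]

The data show regressive total assimilation (/ʁ/ → [c] before /c/; /ð/ → [ɸ] before /ɸ/; /ʃ/ → [ɟ] before /ɟ/): in every case the target segment becomes identical to its following neighbour, copying more than a single feature.
/ʃ/ is the segment targeted by the rule; it sits immediately before /ɣ/, so it assimilates completely and surfaces as [ɣ].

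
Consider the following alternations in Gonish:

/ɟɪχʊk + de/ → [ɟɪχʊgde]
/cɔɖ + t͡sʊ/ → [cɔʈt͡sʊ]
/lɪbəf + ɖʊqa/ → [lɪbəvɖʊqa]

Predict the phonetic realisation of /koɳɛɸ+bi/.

[koɳɛβbi]

The data show regressive voicing assimilation: /k/ → [g] before /d/; /ɖ/ → [ʈ] before /t͡s/; /f/ → [v] before /ɖ/. In each pair only voicing changes, matching the following consonant, while place and manner stay constant.
/ɸ/ is a voiceless bilabial fricative. The following trigger /b/ is voiced, so /ɸ/ must become voiced as well.
The voiced bilabial fricative is [β], so /ɸ/ → [β].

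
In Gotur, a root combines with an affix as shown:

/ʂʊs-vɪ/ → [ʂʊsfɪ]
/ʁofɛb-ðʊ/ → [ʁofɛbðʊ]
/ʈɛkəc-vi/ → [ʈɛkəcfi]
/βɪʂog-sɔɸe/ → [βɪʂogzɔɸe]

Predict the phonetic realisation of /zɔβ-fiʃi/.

[zɔβviʃi]

The data show progressive voicing assimilation: /v/ → [f] after /s/; /v/ → [f] after /c/; /s/ → [z] after /g/. In each pair only voicing changes, matching the preceding consonant, while place and manner stay constant.
No alternation appears in [ʁofɛbðʊ]: there the adjacent consonants already agree in voicing (/ð/ and /b/ are both voiced), so this form is consistent with the same rule.
/f/ is a voiceless labiodental fricative. The preceding trigger /β/ is voiced, so /f/ must become voiced as well.
The voiced labiodental fricative is [v], so /f/ → [v].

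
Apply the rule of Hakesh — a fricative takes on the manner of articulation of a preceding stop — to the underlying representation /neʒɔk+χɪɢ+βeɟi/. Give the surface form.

[neʒɔkqɪɢbeɟi]

/χ/ is a voiceless uvular fricative. The preceding trigger /k/ is a stop, so /χ/ must become a stop as well.
The voiceless uvular stop is [q], so /χ/ → [q].
The same rule applies at the second boundary: /β/ → [b] next to /ɢ/.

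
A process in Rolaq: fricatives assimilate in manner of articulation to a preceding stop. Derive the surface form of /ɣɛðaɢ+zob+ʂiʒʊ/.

[ɣɛðaɢdobʈiʒʊ]

The rule targets /z/ (voiced alveolar fricative), which sits after the trigger /ɢ/ (stop).
A voiced alveolar stop is [d], so the surface segment is [d].
At the second juncture, /ʂ/ likewise becomes [ʈ] adjacent to /b/.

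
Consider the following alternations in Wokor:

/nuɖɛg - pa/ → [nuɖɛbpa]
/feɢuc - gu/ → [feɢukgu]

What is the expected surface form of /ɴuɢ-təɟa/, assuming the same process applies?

The data show regressive place assimilation: /g/ → [b] before /p/; /c/ → [k] before /g/. In each pair only place changes, matching the following consonant, while manner and voice stay constant.
The rule targets /ɢ/ (voiced uvular stop), which sits before the trigger /t/ (alveolar).
A voiced alveolar stop is [d], so the surface segment is [d].

[ɴudtəɟa]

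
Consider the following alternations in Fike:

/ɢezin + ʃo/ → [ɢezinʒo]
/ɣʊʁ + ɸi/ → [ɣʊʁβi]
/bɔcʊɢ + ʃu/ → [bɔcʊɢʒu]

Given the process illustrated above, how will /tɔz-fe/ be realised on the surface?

The data show progressive voicing assimilation: /ʃ/ → [ʒ] after /n/; /ɸ/ → [β] after /ʁ/; /ʃ/ → [ʒ] after /ɢ/. In each pair only voicing changes, matching the preceding consonant, while place and manner stay constant.
The rule targets /f/ (voiceless labiodental fricative), which sits after the trigger /z/ (voiced).
A voiced labiodental fricative is [v], so the surface segment is [v].

[tɔzve]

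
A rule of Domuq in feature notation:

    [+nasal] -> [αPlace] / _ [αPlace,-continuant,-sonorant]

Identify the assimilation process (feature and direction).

regressive place assimilation

The shared variable α links the value of the place features (abbreviated [Place]) on the target to the same value on the neighbouring segment, so place is the feature that assimilates.
The conditioning segment sits to the right of the focus bar, meaning the trigger follows the segment that changes — regressive assimilation.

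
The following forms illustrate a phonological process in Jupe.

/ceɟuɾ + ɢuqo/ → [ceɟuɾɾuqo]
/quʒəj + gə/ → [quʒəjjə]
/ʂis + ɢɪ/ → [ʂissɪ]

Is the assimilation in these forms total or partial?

total assimilation

The segment that alternates is /ɢ/, which surfaces as [ɾ] when adjacent to /ɾ/.
The output [ɾ] is identical to the trigger /ɾ/ — every feature (place, manner, voicing) has been copied — so this is total assimilation.
The other forms behave the same way: /g/ → [j] after /j/; /ɢ/ → [s] after /s/ — in each case the output is a copy of the preceding consonant.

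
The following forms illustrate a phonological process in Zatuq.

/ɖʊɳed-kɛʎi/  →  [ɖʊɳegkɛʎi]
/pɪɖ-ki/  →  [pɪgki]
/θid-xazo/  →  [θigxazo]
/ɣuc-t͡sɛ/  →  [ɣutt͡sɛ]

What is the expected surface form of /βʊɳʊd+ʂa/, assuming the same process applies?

[βʊɳʊɖʂa]

The data show regressive place assimilation: /d/ → [g] before /k/; /ɖ/ → [g] before /k/; /d/ → [g] before /x/; /c/ → [t] before /t͡s/. In each pair only place changes, matching the following consonant, while manner and voice stay constant.
/d/ is a voiced alveolar stop. The following trigger /ʂ/ is retroflex, so /d/ must become retroflex as well.
The voiced retroflex stop is [ɖ], so /d/ → [ɖ].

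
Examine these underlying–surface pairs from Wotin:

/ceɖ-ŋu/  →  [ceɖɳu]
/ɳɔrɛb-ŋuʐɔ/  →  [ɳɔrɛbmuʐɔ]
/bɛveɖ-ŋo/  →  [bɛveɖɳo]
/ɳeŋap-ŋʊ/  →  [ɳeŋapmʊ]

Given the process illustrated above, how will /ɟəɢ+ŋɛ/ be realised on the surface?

The data show progressive place assimilation: /ŋ/ → [ɳ] after /ɖ/; /ŋ/ → [m] after /b/; /ŋ/ → [m] after /p/. In each pair only place changes, matching the preceding consonant, while manner and voice stay constant.
/ŋ/ is a voiced velar nasal. The preceding trigger /ɢ/ is uvular, so /ŋ/ must become uvular as well.
Changing only its place to uvular gives [ɴ] — the voiced uvular nasal.

[ɟəɢɴɛ]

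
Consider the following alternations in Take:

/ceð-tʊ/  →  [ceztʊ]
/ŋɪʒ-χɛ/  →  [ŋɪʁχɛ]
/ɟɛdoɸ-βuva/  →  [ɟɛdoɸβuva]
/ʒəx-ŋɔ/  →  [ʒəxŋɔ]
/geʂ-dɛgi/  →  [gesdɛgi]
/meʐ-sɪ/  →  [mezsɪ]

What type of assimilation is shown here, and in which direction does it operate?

regressive place assimilation

Comparing underlying and surface forms, /ð/ → [z] is the alternation; the neighbouring /t/ is constant.
/ð/ is dental while /t/ is alveolar; the output [z] is alveolar, matching the trigger — so the feature that spreads is place.
Manner and voice are unchanged, so the assimilation is partial, not total.
The same holds elsewhere in the data: /ʒ/ → [ʁ] before /χ/ (postalveolar → uvular, matching uvular); /ʂ/ → [s] before /d/ (retroflex → alveolar, matching alveolar); /ʐ/ → [z] before /s/ (retroflex → alveolar, matching alveolar) — only place changes, and always toward the following segment.
Nothing changes in [ɟɛdoɸβuva], [ʒəxŋɔ]: there the adjacent consonants already agree in place (/ɸ/ and /β/ are both bilabial; /x/ and /ŋ/ are both velar), so these forms are consistent with the same rule.
The trigger is the following segment, so the direction is regressive (anticipatory).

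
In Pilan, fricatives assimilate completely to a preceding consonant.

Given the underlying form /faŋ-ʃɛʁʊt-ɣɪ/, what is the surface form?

/ʃ/ is the segment targeted by the rule; it sits immediately after /ŋ/, so it assimilates completely and surfaces as [ŋ].
The same rule applies at the second boundary: /ɣ/ → [t] next to /t/.

[faŋŋɛʁʊttɪ]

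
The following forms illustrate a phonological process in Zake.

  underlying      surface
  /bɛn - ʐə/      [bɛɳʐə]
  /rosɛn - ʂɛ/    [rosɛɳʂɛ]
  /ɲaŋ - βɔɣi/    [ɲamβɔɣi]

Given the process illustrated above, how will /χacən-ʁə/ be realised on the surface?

The data show regressive place assimilation: /n/ → [ɳ] before /ʐ/; /n/ → [ɳ] before /ʂ/; /ŋ/ → [m] before /β/. In each pair only place changes, matching the following consonant, while manner and voice stay constant.
/n/ is a voiced alveolar nasal. The following trigger /ʁ/ is uvular, so /n/ must become uvular as well.
Changing only its place to uvular gives [ɴ] — the voiced uvular nasal.

[χacəɴʁə]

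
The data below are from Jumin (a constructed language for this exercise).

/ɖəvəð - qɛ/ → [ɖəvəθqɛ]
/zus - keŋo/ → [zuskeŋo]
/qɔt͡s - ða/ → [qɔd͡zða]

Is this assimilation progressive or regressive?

regressive

Underlying /ð/ is realised as [θ] next to /q/; /q/ itself does not change.
The change voiced → voiceless matches the voicing of the following /q/, identifying this as voicing assimilation.
The other alternating form patterns the same way: /t͡s/ → [d͡z] before /ð/ (voiceless → voiced, matching voiced) — only voicing changes, and always toward the following segment.
No alternation appears in [zuskeŋo]: there the adjacent consonants already agree in voicing (/s/ and /k/ are both voiceless), so this form is consistent with the same rule.
The trigger is the following segment, so the direction is regressive (anticipatory).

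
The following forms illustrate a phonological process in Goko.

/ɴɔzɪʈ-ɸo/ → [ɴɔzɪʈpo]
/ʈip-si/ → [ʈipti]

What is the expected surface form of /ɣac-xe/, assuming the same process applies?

The data show progressive manner assimilation: /ɸ/ → [p] after /ʈ/; /s/ → [t] after /p/. In each pair only manner changes, matching the preceding consonant, while place and voice stay constant.
/x/ is a voiceless velar fricative. The preceding trigger /c/ is a stop, so /x/ must become a stop as well.
The voiceless velar stop is [k], so /x/ → [k].

[ɣacke]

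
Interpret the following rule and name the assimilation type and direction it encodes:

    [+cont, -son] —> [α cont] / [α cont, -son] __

The shared variable α links the value of [cont] on the target to that of the neighbouring obstruent. [cont] distinguishes stops from fricatives — a manner-of-articulation feature — so this is manner assimilation.
The conditioning segment sits to the left of the focus bar, meaning the trigger precedes the segment that changes — progressive assimilation.

progressive manner assimilation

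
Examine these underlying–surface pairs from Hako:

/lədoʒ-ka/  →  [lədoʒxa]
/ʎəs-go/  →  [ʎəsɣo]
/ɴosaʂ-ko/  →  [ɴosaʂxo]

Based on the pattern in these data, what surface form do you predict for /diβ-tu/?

[diβsu]

The data show progressive manner assimilation: /k/ → [x] after /ʒ/; /g/ → [ɣ] after /s/; /k/ → [x] after /ʂ/. In each pair only manner changes, matching the preceding consonant, while place and voice stay constant.
The rule targets /t/ (voiceless alveolar stop), which sits after the trigger /β/ (fricative).
The voiceless alveolar fricative is [s], so /t/ → [s].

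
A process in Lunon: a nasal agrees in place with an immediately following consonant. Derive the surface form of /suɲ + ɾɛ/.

[sunɾɛ]

The rule targets /ɲ/ (voiced palatal nasal), which sits before the trigger /ɾ/ (alveolar).
Changing only its place to alveolar gives [n] — the voiced alveolar nasal.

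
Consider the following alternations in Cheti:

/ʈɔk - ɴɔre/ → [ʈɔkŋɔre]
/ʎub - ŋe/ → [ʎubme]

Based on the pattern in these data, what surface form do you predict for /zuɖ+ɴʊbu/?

[zuɖɳʊbu]

The data show progressive place assimilation: /ɴ/ → [ŋ] after /k/; /ŋ/ → [m] after /b/. In each pair only place changes, matching the preceding consonant, while manner and voice stay constant.
/ɴ/ is a voiced uvular nasal. The preceding trigger /ɖ/ is retroflex, so /ɴ/ must become retroflex as well.
Changing only its place to retroflex gives [ɳ] — the voiced retroflex nasal.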